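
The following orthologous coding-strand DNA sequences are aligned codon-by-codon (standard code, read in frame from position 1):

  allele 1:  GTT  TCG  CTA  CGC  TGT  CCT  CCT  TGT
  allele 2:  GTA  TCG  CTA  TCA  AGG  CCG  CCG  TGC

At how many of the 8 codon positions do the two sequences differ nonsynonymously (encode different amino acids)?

Codon 1: GTT Val / GTA Val — synonymous.
Codon 2: TCG Ser / TCG Ser — identical.
Codon 3: CTA Leu / CTA Leu — identical.
Codon 4: CGC Arg / TCA Ser — nonsynonymous.
Codon 5: TGT Cys / AGG Arg — nonsynonymous.
Codon 6: CCT Pro / CCG Pro — synonymous.
Codon 7: CCT Pro / CCG Pro — synonymous.
Codon 8: TGT Cys / TGC Cys — synonymous.
Nonsynonymous differences: 2.

2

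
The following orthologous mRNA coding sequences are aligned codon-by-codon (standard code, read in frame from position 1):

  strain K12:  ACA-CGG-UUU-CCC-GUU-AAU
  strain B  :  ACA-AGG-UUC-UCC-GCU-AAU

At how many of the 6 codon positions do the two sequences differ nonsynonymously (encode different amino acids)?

Codon 1: ACA Thr / ACA Thr — identical.
Codon 2: CGG Arg / AGG Arg — synonymous.
Codon 3: UUU Phe / UUC Phe — synonymous.
Codon 4: CCC Pro / UCC Ser — nonsynonymous.
Codon 5: GUU Val / GCU Ala — nonsynonymous.
Codon 6: AAU Asn / AAU Asn — identical.
Nonsynonymous differences: 2.

2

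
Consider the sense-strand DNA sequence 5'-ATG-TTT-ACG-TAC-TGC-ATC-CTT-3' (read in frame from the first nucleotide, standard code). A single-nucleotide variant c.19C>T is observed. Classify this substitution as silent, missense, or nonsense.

Position 19 falls in codon 7: CTT → Leu.
After the substitution the codon is TTT → Phe.
Leu ≠ Phe, so this is a missense mutation.

missense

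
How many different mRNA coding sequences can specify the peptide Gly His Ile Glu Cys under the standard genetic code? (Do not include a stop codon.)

96

Gly: 4 codons.
His: 2 codons.
Ile: 3 codons.
Glu: 2 codons.
Cys: 2 codons.
4 × 2 × 3 × 2 × 2 = 96.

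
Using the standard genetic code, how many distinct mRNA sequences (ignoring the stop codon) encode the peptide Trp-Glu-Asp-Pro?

Trp: 1 codon.
Glu: 2 codons.
Asp: 2 codons.
Pro: 4 codons.
1 × 2 × 2 × 4 = 16.

16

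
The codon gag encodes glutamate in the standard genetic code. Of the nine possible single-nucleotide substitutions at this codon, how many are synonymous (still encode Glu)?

Position 1: none → 0 synonymous.
Position 2: none → 0 synonymous.
Position 3: GAA → 1 synonymous.
Total: 0 + 0 + 1 = 1.

1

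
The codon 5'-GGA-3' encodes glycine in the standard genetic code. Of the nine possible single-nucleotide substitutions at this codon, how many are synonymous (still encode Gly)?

3

Position 1: none → 0 synonymous.
Position 2: none → 0 synonymous.
Position 3: GGU, GGC, GGG → 3 synonymous.
Total: 0 + 0 + 3 = 3.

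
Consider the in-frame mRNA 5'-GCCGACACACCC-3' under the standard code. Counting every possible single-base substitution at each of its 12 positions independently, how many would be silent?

10

Codon 1 (GCC, Ala): 3 synonymous substitutions.
Codon 2 (GAC, Asp): 1 synonymous substitution.
Codon 3 (ACA, Thr): 3 synonymous substitutions.
Codon 4 (CCC, Pro): 3 synonymous substitutions.
Total: 3 + 1 + 3 + 3 = 10.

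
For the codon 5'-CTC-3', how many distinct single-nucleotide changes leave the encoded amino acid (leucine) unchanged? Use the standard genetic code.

Position 1: none → 0 synonymous.
Position 2: none → 0 synonymous.
Position 3: CTT, CTA, CTG → 3 synonymous.
Total: 0 + 0 + 3 = 3.

3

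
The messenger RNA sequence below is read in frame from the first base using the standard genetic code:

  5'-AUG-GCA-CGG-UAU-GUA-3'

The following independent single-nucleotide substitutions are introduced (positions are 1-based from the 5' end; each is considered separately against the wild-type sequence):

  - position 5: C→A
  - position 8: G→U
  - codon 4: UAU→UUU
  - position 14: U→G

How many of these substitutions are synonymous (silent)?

0

Codon 2: GCA (Ala) → GAA (Glu) — missense.
Codon 3: CGG (Arg) → CUG (Leu) — missense.
Codon 4: UAU (Tyr) → UUU (Phe) — missense.
Codon 5: GUA (Val) → GGA (Gly) — missense.
Synonymous: 0 of 4.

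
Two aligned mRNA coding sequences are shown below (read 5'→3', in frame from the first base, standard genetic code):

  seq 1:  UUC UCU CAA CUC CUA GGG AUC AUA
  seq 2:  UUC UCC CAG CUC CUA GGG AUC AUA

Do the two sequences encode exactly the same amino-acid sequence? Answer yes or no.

yes

Codon 1: UUC Phe / UUC Phe — identical.
Codon 2: UCU Ser / UCC Ser — synonymous.
Codon 3: CAA Gln / CAG Gln — synonymous.
Codon 4: CUC Leu / CUC Leu — identical.
Codon 5: CUA Leu / CUA Leu — identical.
Codon 6: GGG Gly / GGG Gly — identical.
Codon 7: AUC Ile / AUC Ile — identical.
Codon 8: AUA Ile / AUA Ile — identical.
Nonsynonymous differences: 0 → same protein.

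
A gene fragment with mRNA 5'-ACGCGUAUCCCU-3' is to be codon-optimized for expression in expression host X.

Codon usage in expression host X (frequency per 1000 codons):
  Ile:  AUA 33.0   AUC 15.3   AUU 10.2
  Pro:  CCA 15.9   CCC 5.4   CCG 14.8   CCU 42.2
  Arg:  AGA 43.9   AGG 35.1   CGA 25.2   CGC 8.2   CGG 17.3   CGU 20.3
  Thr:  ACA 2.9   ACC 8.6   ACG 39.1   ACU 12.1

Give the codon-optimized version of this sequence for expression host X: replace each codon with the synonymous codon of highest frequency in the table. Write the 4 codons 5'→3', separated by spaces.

ACG AGA AUA CCU

Codon 1 (Thr): best is ACG at 39.1.
Codon 2 (Arg): best is AGA at 43.9.
Codon 3 (Ile): best is AUA at 33.0.
Codon 4 (Pro): best is CCU at 42.2.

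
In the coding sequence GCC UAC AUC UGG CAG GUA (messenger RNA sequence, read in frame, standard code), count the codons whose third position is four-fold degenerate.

2

Codon 1 GCC (Ala): third position 4-fold.
Codon 2 UAC (Tyr): third position 2-fold.
Codon 3 AUC (Ile): third position 3-fold.
Codon 4 UGG (Trp): third position 1-fold.
Codon 5 CAG (Gln): third position 2-fold.
Codon 6 GUA (Val): third position 4-fold.
Four-fold degenerate third positions: 2.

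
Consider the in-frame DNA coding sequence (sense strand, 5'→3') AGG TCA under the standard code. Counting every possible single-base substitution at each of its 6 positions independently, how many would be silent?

Codon 1 (AGG, Arg): 2 synonymous substitutions.
Codon 2 (TCA, Ser): 3 synonymous substitutions.
Total: 2 + 3 = 5.

5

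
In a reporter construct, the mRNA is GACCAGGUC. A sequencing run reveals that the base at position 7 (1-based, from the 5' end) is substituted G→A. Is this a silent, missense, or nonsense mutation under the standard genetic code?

Position 7 falls in codon 3: GUC → Val.
After the substitution the codon is AUC → Ile.
Val ≠ Ile, so this is a missense mutation.

missense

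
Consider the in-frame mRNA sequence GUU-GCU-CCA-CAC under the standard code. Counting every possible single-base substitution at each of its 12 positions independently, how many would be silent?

10

Codon 1 (GUU, Val): 3 synonymous substitutions.
Codon 2 (GCU, Ala): 3 synonymous substitutions.
Codon 3 (CCA, Pro): 3 synonymous substitutions.
Codon 4 (CAC, His): 1 synonymous substitution.
Total: 3 + 3 + 3 + 1 = 10.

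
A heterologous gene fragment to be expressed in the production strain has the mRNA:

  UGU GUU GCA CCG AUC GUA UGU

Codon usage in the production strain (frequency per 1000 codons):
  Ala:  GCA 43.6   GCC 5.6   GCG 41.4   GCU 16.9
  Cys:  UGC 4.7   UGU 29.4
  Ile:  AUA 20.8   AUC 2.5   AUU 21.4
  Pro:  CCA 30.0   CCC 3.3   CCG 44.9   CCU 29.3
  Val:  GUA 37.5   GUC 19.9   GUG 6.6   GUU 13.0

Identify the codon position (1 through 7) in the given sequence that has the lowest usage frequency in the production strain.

5

Codon 1 UGU (Cys): 29.4 per 1000.
Codon 2 GUU (Val): 13.0 per 1000.
Codon 3 GCA (Ala): 43.6 per 1000.
Codon 4 CCG (Pro): 44.9 per 1000.
Codon 5 AUC (Ile): 2.5 per 1000.
Codon 6 GUA (Val): 37.5 per 1000.
Codon 7 UGU (Cys): 29.4 per 1000.
Lowest frequency is 2.5 at codon 5.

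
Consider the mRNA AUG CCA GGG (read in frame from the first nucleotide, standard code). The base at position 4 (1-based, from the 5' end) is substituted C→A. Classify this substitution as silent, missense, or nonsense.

missense

Position 4 falls in codon 2: CCA → Pro.
After the substitution the codon is ACA → Thr.
Pro ≠ Thr, so this is a missense mutation.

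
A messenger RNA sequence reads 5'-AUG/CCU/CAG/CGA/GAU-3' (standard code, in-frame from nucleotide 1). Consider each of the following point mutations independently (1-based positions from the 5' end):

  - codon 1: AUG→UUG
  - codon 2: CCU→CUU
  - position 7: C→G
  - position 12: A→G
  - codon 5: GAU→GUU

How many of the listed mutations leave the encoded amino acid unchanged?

Codon 1: AUG (Met) → UUG (Leu) — missense.
Codon 2: CCU (Pro) → CUU (Leu) — missense.
Codon 3: CAG (Gln) → GAG (Glu) — missense.
Codon 4: CGA (Arg) → CGG (Arg) — synonymous.
Codon 5: GAU (Asp) → GUU (Val) — missense.
Synonymous: 1 of 5.

1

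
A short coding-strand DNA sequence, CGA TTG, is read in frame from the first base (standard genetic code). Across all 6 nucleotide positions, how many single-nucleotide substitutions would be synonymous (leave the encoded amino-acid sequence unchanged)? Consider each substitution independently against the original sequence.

6

Codon 1 (CGA, Arg): 4 synonymous substitutions.
Codon 2 (TTG, Leu): 2 synonymous substitutions.
Total: 4 + 2 = 6.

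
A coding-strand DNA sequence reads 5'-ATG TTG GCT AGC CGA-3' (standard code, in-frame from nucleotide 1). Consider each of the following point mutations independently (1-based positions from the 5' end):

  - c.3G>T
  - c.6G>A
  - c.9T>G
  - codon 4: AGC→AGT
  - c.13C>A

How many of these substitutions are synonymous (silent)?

4

Codon 1: ATG (Met) → ATT (Ile) — missense.
Codon 2: TTG (Leu) → TTA (Leu) — synonymous.
Codon 3: GCT (Ala) → GCG (Ala) — synonymous.
Codon 4: AGC (Ser) → AGT (Ser) — synonymous.
Codon 5: CGA (Arg) → AGA (Arg) — synonymous.
Synonymous: 4 of 5.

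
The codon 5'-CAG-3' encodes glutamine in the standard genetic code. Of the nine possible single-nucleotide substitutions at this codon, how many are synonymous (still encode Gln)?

Position 1: none → 0 synonymous.
Position 2: none → 0 synonymous.
Position 3: CAA → 1 synonymous.
Total: 0 + 0 + 1 = 1.

1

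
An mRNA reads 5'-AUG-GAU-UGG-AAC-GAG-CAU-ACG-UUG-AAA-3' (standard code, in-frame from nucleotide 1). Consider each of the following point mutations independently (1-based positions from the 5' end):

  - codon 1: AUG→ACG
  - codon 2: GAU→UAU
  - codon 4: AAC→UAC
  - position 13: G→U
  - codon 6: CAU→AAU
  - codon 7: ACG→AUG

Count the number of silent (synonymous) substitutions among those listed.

Codon 1: AUG (Met) → ACG (Thr) — missense.
Codon 2: GAU (Asp) → UAU (Tyr) — missense.
Codon 4: AAC (Asn) → UAC (Tyr) — missense.
Codon 5: GAG (Glu) → UAG (Stop) — nonsense.
Codon 6: CAU (His) → AAU (Asn) — missense.
Codon 7: ACG (Thr) → AUG (Met) — missense.
Synonymous: 0 of 6.

0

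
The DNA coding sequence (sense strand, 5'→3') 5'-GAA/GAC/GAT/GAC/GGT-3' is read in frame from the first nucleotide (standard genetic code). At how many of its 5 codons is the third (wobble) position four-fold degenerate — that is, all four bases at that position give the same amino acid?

1

Codon 1 GAA (Glu): third position 2-fold.
Codon 2 GAC (Asp): third position 2-fold.
Codon 3 GAT (Asp): third position 2-fold.
Codon 4 GAC (Asp): third position 2-fold.
Codon 5 GGT (Gly): third position 4-fold.
Four-fold degenerate third positions: 1.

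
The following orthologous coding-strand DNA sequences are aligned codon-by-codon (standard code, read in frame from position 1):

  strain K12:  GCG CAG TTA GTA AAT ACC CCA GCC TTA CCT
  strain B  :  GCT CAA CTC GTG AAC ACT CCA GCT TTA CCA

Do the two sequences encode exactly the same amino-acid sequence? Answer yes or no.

yes

Codon 1: GCG Ala / GCT Ala — synonymous.
Codon 2: CAG Gln / CAA Gln — synonymous.
Codon 3: TTA Leu / CTC Leu — synonymous.
Codon 4: GTA Val / GTG Val — synonymous.
Codon 5: AAT Asn / AAC Asn — synonymous.
Codon 6: ACC Thr / ACT Thr — synonymous.
Codon 7: CCA Pro / CCA Pro — identical.
Codon 8: GCC Ala / GCT Ala — synonymous.
Codon 9: TTA Leu / TTA Leu — identical.
Codon 10: CCT Pro / CCA Pro — synonymous.
Nonsynonymous differences: 0 → same protein.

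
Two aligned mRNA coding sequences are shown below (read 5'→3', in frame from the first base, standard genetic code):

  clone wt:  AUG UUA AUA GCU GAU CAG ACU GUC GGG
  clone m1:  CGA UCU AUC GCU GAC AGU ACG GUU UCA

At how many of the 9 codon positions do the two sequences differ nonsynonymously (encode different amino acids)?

4

Codon 1: AUG Met / CGA Arg — nonsynonymous.
Codon 2: UUA Leu / UCU Ser — nonsynonymous.
Codon 3: AUA Ile / AUC Ile — synonymous.
Codon 4: GCU Ala / GCU Ala — identical.
Codon 5: GAU Asp / GAC Asp — synonymous.
Codon 6: CAG Gln / AGU Ser — nonsynonymous.
Codon 7: ACU Thr / ACG Thr — synonymous.
Codon 8: GUC Val / GUU Val — synonymous.
Codon 9: GGG Gly / UCA Ser — nonsynonymous.
Nonsynonymous differences: 4.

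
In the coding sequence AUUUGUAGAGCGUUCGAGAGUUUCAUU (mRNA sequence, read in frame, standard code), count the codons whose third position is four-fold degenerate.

Codon 1 AUU (Ile): third position 3-fold.
Codon 2 UGU (Cys): third position 2-fold.
Codon 3 AGA (Arg): third position 2-fold.
Codon 4 GCG (Ala): third position 4-fold.
Codon 5 UUC (Phe): third position 2-fold.
Codon 6 GAG (Glu): third position 2-fold.
Codon 7 AGU (Ser): third position 2-fold.
Codon 8 UUC (Phe): third position 2-fold.
Codon 9 AUU (Ile): third position 3-fold.
Four-fold degenerate third positions: 1.

1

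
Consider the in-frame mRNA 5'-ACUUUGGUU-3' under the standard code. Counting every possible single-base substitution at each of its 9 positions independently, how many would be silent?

Codon 1 (ACU, Thr): 3 synonymous substitutions.
Codon 2 (UUG, Leu): 2 synonymous substitutions.
Codon 3 (GUU, Val): 3 synonymous substitutions.
Total: 3 + 2 + 3 = 8.

8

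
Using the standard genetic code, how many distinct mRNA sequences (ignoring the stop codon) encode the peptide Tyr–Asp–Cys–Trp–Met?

8

Tyr: 2 codons.
Asp: 2 codons.
Cys: 2 codons.
Trp: 1 codon.
Met: 1 codon.
2 × 2 × 2 × 1 × 1 = 8.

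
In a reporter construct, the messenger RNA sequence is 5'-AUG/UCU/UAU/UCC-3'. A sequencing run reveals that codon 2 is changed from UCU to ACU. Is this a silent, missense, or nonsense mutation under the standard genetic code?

missense

Position 4 falls in codon 2: UCU → Ser.
After the substitution the codon is ACU → Thr.
Ser ≠ Thr, so this is a missense mutation.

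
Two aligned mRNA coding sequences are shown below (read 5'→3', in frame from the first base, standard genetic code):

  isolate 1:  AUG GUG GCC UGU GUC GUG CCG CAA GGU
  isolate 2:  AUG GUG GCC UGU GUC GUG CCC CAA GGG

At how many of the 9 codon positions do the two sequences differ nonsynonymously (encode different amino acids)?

Codon 1: AUG Met / AUG Met — identical.
Codon 2: GUG Val / GUG Val — identical.
Codon 3: GCC Ala / GCC Ala — identical.
Codon 4: UGU Cys / UGU Cys — identical.
Codon 5: GUC Val / GUC Val — identical.
Codon 6: GUG Val / GUG Val — identical.
Codon 7: CCG Pro / CCC Pro — synonymous.
Codon 8: CAA Gln / CAA Gln — identical.
Codon 9: GGU Gly / GGG Gly — synonymous.
Nonsynonymous differences: 0.

0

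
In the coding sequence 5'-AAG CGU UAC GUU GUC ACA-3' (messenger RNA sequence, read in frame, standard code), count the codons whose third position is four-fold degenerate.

Codon 1 AAG (Lys): third position 2-fold.
Codon 2 CGU (Arg): third position 4-fold.
Codon 3 UAC (Tyr): third position 2-fold.
Codon 4 GUU (Val): third position 4-fold.
Codon 5 GUC (Val): third position 4-fold.
Codon 6 ACA (Thr): third position 4-fold.
Four-fold degenerate third positions: 4.

4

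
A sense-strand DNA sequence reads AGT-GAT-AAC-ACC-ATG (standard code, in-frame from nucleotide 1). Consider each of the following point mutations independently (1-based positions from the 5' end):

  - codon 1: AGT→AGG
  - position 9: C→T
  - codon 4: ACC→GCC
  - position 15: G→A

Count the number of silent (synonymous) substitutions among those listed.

1

Codon 1: AGT (Ser) → AGG (Arg) — missense.
Codon 3: AAC (Asn) → AAT (Asn) — synonymous.
Codon 4: ACC (Thr) → GCC (Ala) — missense.
Codon 5: ATG (Met) → ATA (Ile) — missense.
Synonymous: 1 of 4.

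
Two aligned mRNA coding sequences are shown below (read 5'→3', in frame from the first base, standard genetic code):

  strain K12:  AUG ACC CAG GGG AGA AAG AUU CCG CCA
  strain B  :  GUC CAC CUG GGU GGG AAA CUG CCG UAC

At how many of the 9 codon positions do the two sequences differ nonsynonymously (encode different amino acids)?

Codon 1: AUG Met / GUC Val — nonsynonymous.
Codon 2: ACC Thr / CAC His — nonsynonymous.
Codon 3: CAG Gln / CUG Leu — nonsynonymous.
Codon 4: GGG Gly / GGU Gly — synonymous.
Codon 5: AGA Arg / GGG Gly — nonsynonymous.
Codon 6: AAG Lys / AAA Lys — synonymous.
Codon 7: AUU Ile / CUG Leu — nonsynonymous.
Codon 8: CCG Pro / CCG Pro — identical.
Codon 9: CCA Pro / UAC Tyr — nonsynonymous.
Nonsynonymous differences: 6.

6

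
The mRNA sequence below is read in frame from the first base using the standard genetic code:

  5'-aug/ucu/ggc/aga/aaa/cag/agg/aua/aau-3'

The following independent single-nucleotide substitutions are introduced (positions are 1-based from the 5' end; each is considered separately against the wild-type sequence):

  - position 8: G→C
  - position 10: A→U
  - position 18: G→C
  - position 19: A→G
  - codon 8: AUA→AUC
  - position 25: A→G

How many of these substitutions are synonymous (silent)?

Codon 3: GGC (Gly) → GCC (Ala) — missense.
Codon 4: AGA (Arg) → UGA (Stop) — nonsense.
Codon 6: CAG (Gln) → CAC (His) — missense.
Codon 7: AGG (Arg) → GGG (Gly) — missense.
Codon 8: AUA (Ile) → AUC (Ile) — synonymous.
Codon 9: AAU (Asn) → GAU (Asp) — missense.
Synonymous: 1 of 6.

1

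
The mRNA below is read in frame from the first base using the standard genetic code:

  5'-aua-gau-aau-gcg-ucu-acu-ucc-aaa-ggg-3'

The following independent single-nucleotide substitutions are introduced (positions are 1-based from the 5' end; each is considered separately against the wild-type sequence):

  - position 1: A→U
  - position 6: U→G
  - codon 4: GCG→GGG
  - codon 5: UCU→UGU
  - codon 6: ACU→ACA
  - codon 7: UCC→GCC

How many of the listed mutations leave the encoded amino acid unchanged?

Codon 1: AUA (Ile) → UUA (Leu) — missense.
Codon 2: GAU (Asp) → GAG (Glu) — missense.
Codon 4: GCG (Ala) → GGG (Gly) — missense.
Codon 5: UCU (Ser) → UGU (Cys) — missense.
Codon 6: ACU (Thr) → ACA (Thr) — synonymous.
Codon 7: UCC (Ser) → GCC (Ala) — missense.
Synonymous: 1 of 6.

1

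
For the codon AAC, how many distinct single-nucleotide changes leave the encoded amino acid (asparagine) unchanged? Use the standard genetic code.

1

Position 1: none → 0 synonymous.
Position 2: none → 0 synonymous.
Position 3: AAU → 1 synonymous.
Total: 0 + 0 + 1 = 1.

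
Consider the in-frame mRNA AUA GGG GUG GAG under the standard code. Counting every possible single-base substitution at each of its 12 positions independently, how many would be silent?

9

Codon 1 (AUA, Ile): 2 synonymous substitutions.
Codon 2 (GGG, Gly): 3 synonymous substitutions.
Codon 3 (GUG, Val): 3 synonymous substitutions.
Codon 4 (GAG, Glu): 1 synonymous substitution.
Total: 2 + 3 + 3 + 1 = 9.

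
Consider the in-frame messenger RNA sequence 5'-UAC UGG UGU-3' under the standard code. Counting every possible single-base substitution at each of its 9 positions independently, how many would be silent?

Codon 1 (UAC, Tyr): 1 synonymous substitution.
Codon 2 (UGG, Trp): 0 synonymous substitutions.
Codon 3 (UGU, Cys): 1 synonymous substitution.
Total: 1 + 0 + 1 = 2.

2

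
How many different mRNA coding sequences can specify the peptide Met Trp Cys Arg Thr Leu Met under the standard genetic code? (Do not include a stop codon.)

Met: 1 codon.
Trp: 1 codon.
Cys: 2 codons.
Arg: 6 codons.
Thr: 4 codons.
Leu: 6 codons.
Met: 1 codon.
1 × 1 × 2 × 6 × 4 × 6 × 1 = 288.

288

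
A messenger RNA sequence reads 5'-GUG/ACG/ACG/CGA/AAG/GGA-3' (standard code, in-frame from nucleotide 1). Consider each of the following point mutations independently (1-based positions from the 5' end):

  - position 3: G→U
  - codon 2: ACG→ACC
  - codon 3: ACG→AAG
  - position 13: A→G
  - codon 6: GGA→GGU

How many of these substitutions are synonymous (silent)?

3

Codon 1: GUG (Val) → GUU (Val) — synonymous.
Codon 2: ACG (Thr) → ACC (Thr) — synonymous.
Codon 3: ACG (Thr) → AAG (Lys) — missense.
Codon 5: AAG (Lys) → GAG (Glu) — missense.
Codon 6: GGA (Gly) → GGU (Gly) — synonymous.
Synonymous: 3 of 5.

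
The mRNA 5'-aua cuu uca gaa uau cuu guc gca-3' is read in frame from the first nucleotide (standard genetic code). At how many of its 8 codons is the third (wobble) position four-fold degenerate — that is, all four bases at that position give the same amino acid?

Codon 1 AUA (Ile): third position 3-fold.
Codon 2 CUU (Leu): third position 4-fold.
Codon 3 UCA (Ser): third position 4-fold.
Codon 4 GAA (Glu): third position 2-fold.
Codon 5 UAU (Tyr): third position 2-fold.
Codon 6 CUU (Leu): third position 4-fold.
Codon 7 GUC (Val): third position 4-fold.
Codon 8 GCA (Ala): third position 4-fold.
Four-fold degenerate third positions: 5.

5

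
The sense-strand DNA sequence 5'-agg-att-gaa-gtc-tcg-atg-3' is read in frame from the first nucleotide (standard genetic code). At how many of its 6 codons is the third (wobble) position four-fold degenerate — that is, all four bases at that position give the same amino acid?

Codon 1 AGG (Arg): third position 2-fold.
Codon 2 ATT (Ile): third position 3-fold.
Codon 3 GAA (Glu): third position 2-fold.
Codon 4 GTC (Val): third position 4-fold.
Codon 5 TCG (Ser): third position 4-fold.
Codon 6 ATG (Met): third position 1-fold.
Four-fold degenerate third positions: 2.

2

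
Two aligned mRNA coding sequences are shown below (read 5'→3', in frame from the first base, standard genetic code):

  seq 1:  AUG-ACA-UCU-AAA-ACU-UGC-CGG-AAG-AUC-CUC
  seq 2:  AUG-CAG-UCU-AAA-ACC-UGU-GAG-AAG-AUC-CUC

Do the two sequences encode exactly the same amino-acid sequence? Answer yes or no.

no

Codon 1: AUG Met / AUG Met — identical.
Codon 2: ACA Thr / CAG Gln — nonsynonymous.
Codon 3: UCU Ser / UCU Ser — identical.
Codon 4: AAA Lys / AAA Lys — identical.
Codon 5: ACU Thr / ACC Thr — synonymous.
Codon 6: UGC Cys / UGU Cys — synonymous.
Codon 7: CGG Arg / GAG Glu — nonsynonymous.
Codon 8: AAG Lys / AAG Lys — identical.
Codon 9: AUC Ile / AUC Ile — identical.
Codon 10: CUC Leu / CUC Leu — identical.
Nonsynonymous differences: 2 → different protein.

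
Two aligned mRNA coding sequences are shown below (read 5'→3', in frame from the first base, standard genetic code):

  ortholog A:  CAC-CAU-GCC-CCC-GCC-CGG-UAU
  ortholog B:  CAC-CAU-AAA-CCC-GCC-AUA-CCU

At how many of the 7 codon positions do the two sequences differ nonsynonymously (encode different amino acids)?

Codon 1: CAC His / CAC His — identical.
Codon 2: CAU His / CAU His — identical.
Codon 3: GCC Ala / AAA Lys — nonsynonymous.
Codon 4: CCC Pro / CCC Pro — identical.
Codon 5: GCC Ala / GCC Ala — identical.
Codon 6: CGG Arg / AUA Ile — nonsynonymous.
Codon 7: UAU Tyr / CCU Pro — nonsynonymous.
Nonsynonymous differences: 3.

3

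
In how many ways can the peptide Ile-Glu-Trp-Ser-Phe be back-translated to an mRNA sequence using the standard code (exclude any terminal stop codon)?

72

Ile: 3 codons.
Glu: 2 codons.
Trp: 1 codon.
Ser: 6 codons.
Phe: 2 codons.
3 × 2 × 1 × 6 × 2 = 72.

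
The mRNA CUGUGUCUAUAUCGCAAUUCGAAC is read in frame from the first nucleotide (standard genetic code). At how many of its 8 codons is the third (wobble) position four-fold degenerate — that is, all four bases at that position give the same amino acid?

Codon 1 CUG (Leu): third position 4-fold.
Codon 2 UGU (Cys): third position 2-fold.
Codon 3 CUA (Leu): third position 4-fold.
Codon 4 UAU (Tyr): third position 2-fold.
Codon 5 CGC (Arg): third position 4-fold.
Codon 6 AAU (Asn): third position 2-fold.
Codon 7 UCG (Ser): third position 4-fold.
Codon 8 AAC (Asn): third position 2-fold.
Four-fold degenerate third positions: 4.

4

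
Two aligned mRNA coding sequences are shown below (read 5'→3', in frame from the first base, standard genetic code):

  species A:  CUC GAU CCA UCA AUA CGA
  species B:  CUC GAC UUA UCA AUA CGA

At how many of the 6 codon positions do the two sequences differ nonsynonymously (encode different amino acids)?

1

Codon 1: CUC Leu / CUC Leu — identical.
Codon 2: GAU Asp / GAC Asp — synonymous.
Codon 3: CCA Pro / UUA Leu — nonsynonymous.
Codon 4: UCA Ser / UCA Ser — identical.
Codon 5: AUA Ile / AUA Ile — identical.
Codon 6: CGA Arg / CGA Arg — identical.
Nonsynonymous differences: 1.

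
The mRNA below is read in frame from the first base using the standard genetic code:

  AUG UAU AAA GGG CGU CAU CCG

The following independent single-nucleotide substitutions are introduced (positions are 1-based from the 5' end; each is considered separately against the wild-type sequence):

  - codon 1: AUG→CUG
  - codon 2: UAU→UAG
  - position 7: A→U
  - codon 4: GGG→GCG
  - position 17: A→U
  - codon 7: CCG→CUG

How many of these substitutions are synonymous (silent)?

Codon 1: AUG (Met) → CUG (Leu) — missense.
Codon 2: UAU (Tyr) → UAG (Stop) — nonsense.
Codon 3: AAA (Lys) → UAA (Stop) — nonsense.
Codon 4: GGG (Gly) → GCG (Ala) — missense.
Codon 6: CAU (His) → CUU (Leu) — missense.
Codon 7: CCG (Pro) → CUG (Leu) — missense.
Synonymous: 0 of 6.

0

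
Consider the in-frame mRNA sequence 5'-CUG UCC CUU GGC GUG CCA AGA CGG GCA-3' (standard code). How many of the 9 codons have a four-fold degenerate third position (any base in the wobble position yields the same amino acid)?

Codon 1 CUG (Leu): third position 4-fold.
Codon 2 UCC (Ser): third position 4-fold.
Codon 3 CUU (Leu): third position 4-fold.
Codon 4 GGC (Gly): third position 4-fold.
Codon 5 GUG (Val): third position 4-fold.
Codon 6 CCA (Pro): third position 4-fold.
Codon 7 AGA (Arg): third position 2-fold.
Codon 8 CGG (Arg): third position 4-fold.
Codon 9 GCA (Ala): third position 4-fold.
Four-fold degenerate third positions: 8.

8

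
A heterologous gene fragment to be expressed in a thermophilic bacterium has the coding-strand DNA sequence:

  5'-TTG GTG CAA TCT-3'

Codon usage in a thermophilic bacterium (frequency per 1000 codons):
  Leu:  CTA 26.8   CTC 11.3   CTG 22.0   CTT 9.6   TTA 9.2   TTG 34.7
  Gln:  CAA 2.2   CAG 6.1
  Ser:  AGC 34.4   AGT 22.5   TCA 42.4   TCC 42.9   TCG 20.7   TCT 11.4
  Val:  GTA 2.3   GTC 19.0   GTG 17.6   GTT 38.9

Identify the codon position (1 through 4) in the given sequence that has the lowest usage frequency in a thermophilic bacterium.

3

Codon 1 TTG (Leu): 34.7 per 1000.
Codon 2 GTG (Val): 17.6 per 1000.
Codon 3 CAA (Gln): 2.2 per 1000.
Codon 4 TCT (Ser): 11.4 per 1000.
Lowest frequency is 2.2 at codon 3.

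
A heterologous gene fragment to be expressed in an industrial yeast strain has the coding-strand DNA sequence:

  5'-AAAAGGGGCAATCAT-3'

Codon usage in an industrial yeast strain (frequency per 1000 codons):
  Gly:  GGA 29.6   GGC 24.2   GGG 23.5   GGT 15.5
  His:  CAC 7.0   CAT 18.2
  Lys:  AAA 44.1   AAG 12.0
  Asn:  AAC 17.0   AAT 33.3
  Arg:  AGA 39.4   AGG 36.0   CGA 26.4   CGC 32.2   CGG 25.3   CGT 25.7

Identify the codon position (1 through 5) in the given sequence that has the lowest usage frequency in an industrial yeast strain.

5

Codon 1 AAA (Lys): 44.1 per 1000.
Codon 2 AGG (Arg): 36.0 per 1000.
Codon 3 GGC (Gly): 24.2 per 1000.
Codon 4 AAT (Asn): 33.3 per 1000.
Codon 5 CAT (His): 18.2 per 1000.
Lowest frequency is 18.2 at codon 5.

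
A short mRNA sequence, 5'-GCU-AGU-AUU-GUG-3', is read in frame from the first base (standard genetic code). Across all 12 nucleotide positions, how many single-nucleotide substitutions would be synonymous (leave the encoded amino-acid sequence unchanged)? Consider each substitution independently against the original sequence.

9

Codon 1 (GCU, Ala): 3 synonymous substitutions.
Codon 2 (AGU, Ser): 1 synonymous substitution.
Codon 3 (AUU, Ile): 2 synonymous substitutions.
Codon 4 (GUG, Val): 3 synonymous substitutions.
Total: 3 + 1 + 2 + 3 = 9.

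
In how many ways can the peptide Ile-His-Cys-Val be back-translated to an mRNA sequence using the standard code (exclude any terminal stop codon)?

48

Ile: 3 codons.
His: 2 codons.
Cys: 2 codons.
Val: 4 codons.
3 × 2 × 2 × 4 = 48.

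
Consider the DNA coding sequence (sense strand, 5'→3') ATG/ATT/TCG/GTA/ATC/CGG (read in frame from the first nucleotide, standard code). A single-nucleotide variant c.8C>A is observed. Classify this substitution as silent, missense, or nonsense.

Position 8 falls in codon 3: TCG → Ser.
After the substitution the codon is TAG → Stop.
The new codon is a stop codon, so this is a nonsense mutation.

nonsense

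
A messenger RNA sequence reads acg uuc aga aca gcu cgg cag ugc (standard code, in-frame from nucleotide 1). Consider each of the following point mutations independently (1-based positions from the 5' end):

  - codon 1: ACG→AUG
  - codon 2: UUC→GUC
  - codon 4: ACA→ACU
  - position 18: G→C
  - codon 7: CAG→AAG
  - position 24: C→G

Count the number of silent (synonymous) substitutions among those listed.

2

Codon 1: ACG (Thr) → AUG (Met) — missense.
Codon 2: UUC (Phe) → GUC (Val) — missense.
Codon 4: ACA (Thr) → ACU (Thr) — synonymous.
Codon 6: CGG (Arg) → CGC (Arg) — synonymous.
Codon 7: CAG (Gln) → AAG (Lys) — missense.
Codon 8: UGC (Cys) → UGG (Trp) — missense.
Synonymous: 2 of 6.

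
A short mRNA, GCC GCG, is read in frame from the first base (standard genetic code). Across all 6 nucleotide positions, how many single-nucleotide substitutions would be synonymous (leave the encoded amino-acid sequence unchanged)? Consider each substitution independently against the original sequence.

Codon 1 (GCC, Ala): 3 synonymous substitutions.
Codon 2 (GCG, Ala): 3 synonymous substitutions.
Total: 3 + 3 = 6.

6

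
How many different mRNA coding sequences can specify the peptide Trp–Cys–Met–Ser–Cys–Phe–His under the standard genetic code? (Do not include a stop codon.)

Trp: 1 codon.
Cys: 2 codons.
Met: 1 codon.
Ser: 6 codons.
Cys: 2 codons.
Phe: 2 codons.
His: 2 codons.
1 × 2 × 1 × 6 × 2 × 2 × 2 = 96.

96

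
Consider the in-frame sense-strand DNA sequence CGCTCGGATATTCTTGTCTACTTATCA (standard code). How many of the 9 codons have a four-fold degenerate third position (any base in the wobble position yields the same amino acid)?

Codon 1 CGC (Arg): third position 4-fold.
Codon 2 TCG (Ser): third position 4-fold.
Codon 3 GAT (Asp): third position 2-fold.
Codon 4 ATT (Ile): third position 3-fold.
Codon 5 CTT (Leu): third position 4-fold.
Codon 6 GTC (Val): third position 4-fold.
Codon 7 TAC (Tyr): third position 2-fold.
Codon 8 TTA (Leu): third position 2-fold.
Codon 9 TCA (Ser): third position 4-fold.
Four-fold degenerate third positions: 5.

5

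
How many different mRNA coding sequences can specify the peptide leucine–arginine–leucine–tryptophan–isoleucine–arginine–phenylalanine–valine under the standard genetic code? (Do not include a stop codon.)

31104

Leu: 6 codons.
Arg: 6 codons.
Leu: 6 codons.
Trp: 1 codon.
Ile: 3 codons.
Arg: 6 codons.
Phe: 2 codons.
Val: 4 codons.
6 × 6 × 6 × 1 × 3 × 6 × 2 × 4 = 31104.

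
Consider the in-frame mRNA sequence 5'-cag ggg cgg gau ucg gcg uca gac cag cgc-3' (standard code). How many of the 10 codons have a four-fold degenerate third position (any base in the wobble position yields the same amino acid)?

6

Codon 1 CAG (Gln): third position 2-fold.
Codon 2 GGG (Gly): third position 4-fold.
Codon 3 CGG (Arg): third position 4-fold.
Codon 4 GAU (Asp): third position 2-fold.
Codon 5 UCG (Ser): third position 4-fold.
Codon 6 GCG (Ala): third position 4-fold.
Codon 7 UCA (Ser): third position 4-fold.
Codon 8 GAC (Asp): third position 2-fold.
Codon 9 CAG (Gln): third position 2-fold.
Codon 10 CGC (Arg): third position 4-fold.
Four-fold degenerate third positions: 6.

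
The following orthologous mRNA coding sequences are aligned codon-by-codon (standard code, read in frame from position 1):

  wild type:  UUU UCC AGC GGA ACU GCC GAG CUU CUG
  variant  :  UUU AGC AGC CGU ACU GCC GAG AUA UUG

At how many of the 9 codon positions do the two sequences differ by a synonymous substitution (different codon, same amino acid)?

Codon 1: UUU Phe / UUU Phe — identical.
Codon 2: UCC Ser / AGC Ser — synonymous.
Codon 3: AGC Ser / AGC Ser — identical.
Codon 4: GGA Gly / CGU Arg — nonsynonymous.
Codon 5: ACU Thr / ACU Thr — identical.
Codon 6: GCC Ala / GCC Ala — identical.
Codon 7: GAG Glu / GAG Glu — identical.
Codon 8: CUU Leu / AUA Ile — nonsynonymous.
Codon 9: CUG Leu / UUG Leu — synonymous.
Synonymous differences: 2.

2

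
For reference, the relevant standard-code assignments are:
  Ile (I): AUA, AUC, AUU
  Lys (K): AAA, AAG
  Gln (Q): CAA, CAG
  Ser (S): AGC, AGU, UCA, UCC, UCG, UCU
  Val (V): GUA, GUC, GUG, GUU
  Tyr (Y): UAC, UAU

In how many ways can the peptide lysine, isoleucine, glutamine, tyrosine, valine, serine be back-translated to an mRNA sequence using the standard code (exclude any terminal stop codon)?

576

Lys: 2 codons.
Ile: 3 codons.
Gln: 2 codons.
Tyr: 2 codons.
Val: 4 codons.
Ser: 6 codons.
2 × 3 × 2 × 2 × 4 × 6 = 576.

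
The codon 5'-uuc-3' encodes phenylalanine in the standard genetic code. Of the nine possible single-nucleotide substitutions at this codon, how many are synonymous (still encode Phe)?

1

Position 1: none → 0 synonymous.
Position 2: none → 0 synonymous.
Position 3: UUU → 1 synonymous.
Total: 0 + 0 + 1 = 1.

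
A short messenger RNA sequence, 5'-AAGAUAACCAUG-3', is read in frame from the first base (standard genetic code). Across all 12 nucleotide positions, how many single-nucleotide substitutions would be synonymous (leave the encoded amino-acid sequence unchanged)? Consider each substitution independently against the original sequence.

Codon 1 (AAG, Lys): 1 synonymous substitution.
Codon 2 (AUA, Ile): 2 synonymous substitutions.
Codon 3 (ACC, Thr): 3 synonymous substitutions.
Codon 4 (AUG, Met): 0 synonymous substitutions.
Total: 1 + 2 + 3 + 0 = 6.

6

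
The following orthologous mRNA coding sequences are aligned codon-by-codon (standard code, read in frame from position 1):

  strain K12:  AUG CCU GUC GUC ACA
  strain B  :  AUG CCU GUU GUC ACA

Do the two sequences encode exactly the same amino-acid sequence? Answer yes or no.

yes

Codon 1: AUG Met / AUG Met — identical.
Codon 2: CCU Pro / CCU Pro — identical.
Codon 3: GUC Val / GUU Val — synonymous.
Codon 4: GUC Val / GUC Val — identical.
Codon 5: ACA Thr / ACA Thr — identical.
Nonsynonymous differences: 0 → same protein.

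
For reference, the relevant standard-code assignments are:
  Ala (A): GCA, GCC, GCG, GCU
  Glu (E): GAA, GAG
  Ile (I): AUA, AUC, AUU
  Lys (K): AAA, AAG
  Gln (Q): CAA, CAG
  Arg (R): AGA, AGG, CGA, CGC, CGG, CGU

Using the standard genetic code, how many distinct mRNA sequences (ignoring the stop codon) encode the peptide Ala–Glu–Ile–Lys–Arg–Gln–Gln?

1152

Ala: 4 codons.
Glu: 2 codons.
Ile: 3 codons.
Lys: 2 codons.
Arg: 6 codons.
Gln: 2 codons.
Gln: 2 codons.
4 × 2 × 3 × 2 × 6 × 2 × 2 = 1152.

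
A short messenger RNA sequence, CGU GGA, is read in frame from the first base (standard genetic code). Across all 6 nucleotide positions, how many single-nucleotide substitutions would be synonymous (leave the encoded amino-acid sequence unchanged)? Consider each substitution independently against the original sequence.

6

Codon 1 (CGU, Arg): 3 synonymous substitutions.
Codon 2 (GGA, Gly): 3 synonymous substitutions.
Total: 3 + 3 = 6.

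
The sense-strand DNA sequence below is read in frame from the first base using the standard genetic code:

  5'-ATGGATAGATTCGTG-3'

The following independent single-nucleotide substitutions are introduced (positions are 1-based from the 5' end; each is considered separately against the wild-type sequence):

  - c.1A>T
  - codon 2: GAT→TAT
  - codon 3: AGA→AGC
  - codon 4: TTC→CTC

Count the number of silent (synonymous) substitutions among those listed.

0

Codon 1: ATG (Met) → TTG (Leu) — missense.
Codon 2: GAT (Asp) → TAT (Tyr) — missense.
Codon 3: AGA (Arg) → AGC (Ser) — missense.
Codon 4: TTC (Phe) → CTC (Leu) — missense.
Synonymous: 0 of 4.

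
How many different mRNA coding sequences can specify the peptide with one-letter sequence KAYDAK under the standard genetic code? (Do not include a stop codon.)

256

Lys: 2 codons.
Ala: 4 codons.
Tyr: 2 codons.
Asp: 2 codons.
Ala: 4 codons.
Lys: 2 codons.
2 × 4 × 2 × 2 × 4 × 2 = 256.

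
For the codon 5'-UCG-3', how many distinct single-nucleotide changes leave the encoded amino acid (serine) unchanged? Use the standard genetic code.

Position 1: none → 0 synonymous.
Position 2: none → 0 synonymous.
Position 3: UCU, UCC, UCA → 3 synonymous.
Total: 0 + 0 + 3 = 3.

3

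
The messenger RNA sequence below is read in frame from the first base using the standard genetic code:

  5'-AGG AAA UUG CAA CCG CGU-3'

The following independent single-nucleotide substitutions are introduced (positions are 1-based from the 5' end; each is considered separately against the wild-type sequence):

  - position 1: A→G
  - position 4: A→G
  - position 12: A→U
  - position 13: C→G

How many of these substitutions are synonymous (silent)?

0

Codon 1: AGG (Arg) → GGG (Gly) — missense.
Codon 2: AAA (Lys) → GAA (Glu) — missense.
Codon 4: CAA (Gln) → CAU (His) — missense.
Codon 5: CCG (Pro) → GCG (Ala) — missense.
Synonymous: 0 of 4.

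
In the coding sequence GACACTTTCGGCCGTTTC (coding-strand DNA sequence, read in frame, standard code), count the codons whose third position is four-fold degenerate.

Codon 1 GAC (Asp): third position 2-fold.
Codon 2 ACT (Thr): third position 4-fold.
Codon 3 TTC (Phe): third position 2-fold.
Codon 4 GGC (Gly): third position 4-fold.
Codon 5 CGT (Arg): third position 4-fold.
Codon 6 TTC (Phe): third position 2-fold.
Four-fold degenerate third positions: 3.

3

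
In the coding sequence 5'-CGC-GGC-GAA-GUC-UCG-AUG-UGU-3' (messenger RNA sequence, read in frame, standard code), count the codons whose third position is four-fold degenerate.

4

Codon 1 CGC (Arg): third position 4-fold.
Codon 2 GGC (Gly): third position 4-fold.
Codon 3 GAA (Glu): third position 2-fold.
Codon 4 GUC (Val): third position 4-fold.
Codon 5 UCG (Ser): third position 4-fold.
Codon 6 AUG (Met): third position 1-fold.
Codon 7 UGU (Cys): third position 2-fold.
Four-fold degenerate third positions: 4.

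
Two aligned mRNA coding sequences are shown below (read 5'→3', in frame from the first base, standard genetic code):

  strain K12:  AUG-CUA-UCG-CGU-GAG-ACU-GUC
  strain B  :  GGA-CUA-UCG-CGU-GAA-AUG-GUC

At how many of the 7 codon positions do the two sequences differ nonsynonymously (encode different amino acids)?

Codon 1: AUG Met / GGA Gly — nonsynonymous.
Codon 2: CUA Leu / CUA Leu — identical.
Codon 3: UCG Ser / UCG Ser — identical.
Codon 4: CGU Arg / CGU Arg — identical.
Codon 5: GAG Glu / GAA Glu — synonymous.
Codon 6: ACU Thr / AUG Met — nonsynonymous.
Codon 7: GUC Val / GUC Val — identical.
Nonsynonymous differences: 2.

2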